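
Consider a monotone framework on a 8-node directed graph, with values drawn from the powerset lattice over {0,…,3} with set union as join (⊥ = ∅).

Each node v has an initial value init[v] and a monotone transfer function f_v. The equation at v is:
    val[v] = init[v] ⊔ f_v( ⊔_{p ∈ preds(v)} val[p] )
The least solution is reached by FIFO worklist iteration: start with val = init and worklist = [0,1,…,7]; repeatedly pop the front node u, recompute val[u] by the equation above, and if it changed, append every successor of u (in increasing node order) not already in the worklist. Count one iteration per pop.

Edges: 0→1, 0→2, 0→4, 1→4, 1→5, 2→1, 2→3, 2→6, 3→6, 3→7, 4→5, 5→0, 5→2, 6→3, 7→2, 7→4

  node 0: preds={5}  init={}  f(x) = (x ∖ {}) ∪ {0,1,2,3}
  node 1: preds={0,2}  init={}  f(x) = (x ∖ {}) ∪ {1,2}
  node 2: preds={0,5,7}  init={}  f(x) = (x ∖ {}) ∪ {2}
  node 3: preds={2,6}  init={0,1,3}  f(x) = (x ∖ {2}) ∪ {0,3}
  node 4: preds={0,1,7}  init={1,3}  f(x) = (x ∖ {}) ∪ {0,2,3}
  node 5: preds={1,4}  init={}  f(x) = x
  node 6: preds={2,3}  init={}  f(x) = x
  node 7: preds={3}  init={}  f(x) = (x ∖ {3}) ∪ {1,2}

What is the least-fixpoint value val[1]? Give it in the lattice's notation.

Iteration log — 13 steps:
  step 1. node 0  ⊔preds={}  new={0,1,2,3}  old={}  +wl: 
  step 2. node 1  ⊔preds={0,1,2,3}  new={0,1,2,3}  old={}  +wl: 
  step 3. node 2  ⊔preds={0,1,2,3}  new={0,1,2,3}  old={}  +wl: 1
  step 4. node 3  ⊔preds={0,1,2,3}  new={0,1,3}  stable
  step 5. node 4  ⊔preds={0,1,2,3}  new={0,1,2,3}  old={1,3}  +wl: 
  step 6. node 5  ⊔preds={0,1,2,3}  new={0,1,2,3}  old={}  +wl: 0,2
  step 7. node 6  ⊔preds={0,1,2,3}  new={0,1,2,3}  old={}  +wl: 3
  step 8. node 7  ⊔preds={0,1,3}  new={0,1,2}  old={}  +wl: 4
  step 9. node 1  ⊔preds={0,1,2,3}  new={0,1,2,3}  stable
  step 10. node 0  ⊔preds={0,1,2,3}  new={0,1,2,3}  stable
  step 11. node 2  ⊔preds={0,1,2,3}  new={0,1,2,3}  stable
  step 12. node 3  ⊔preds={0,1,2,3}  new={0,1,3}  stable
  step 13. node 4  ⊔preds={0,1,2,3}  new={0,1,2,3}  stable

Least fixpoint reached:
  node 0: {0,1,2,3}
  node 1: {0,1,2,3}
  node 2: {0,1,2,3}
  node 3: {0,1,3}
  node 4: {0,1,2,3}
  node 5: {0,1,2,3}
  node 6: {0,1,2,3}
  node 7: {0,1,2}

{0,1,2,3}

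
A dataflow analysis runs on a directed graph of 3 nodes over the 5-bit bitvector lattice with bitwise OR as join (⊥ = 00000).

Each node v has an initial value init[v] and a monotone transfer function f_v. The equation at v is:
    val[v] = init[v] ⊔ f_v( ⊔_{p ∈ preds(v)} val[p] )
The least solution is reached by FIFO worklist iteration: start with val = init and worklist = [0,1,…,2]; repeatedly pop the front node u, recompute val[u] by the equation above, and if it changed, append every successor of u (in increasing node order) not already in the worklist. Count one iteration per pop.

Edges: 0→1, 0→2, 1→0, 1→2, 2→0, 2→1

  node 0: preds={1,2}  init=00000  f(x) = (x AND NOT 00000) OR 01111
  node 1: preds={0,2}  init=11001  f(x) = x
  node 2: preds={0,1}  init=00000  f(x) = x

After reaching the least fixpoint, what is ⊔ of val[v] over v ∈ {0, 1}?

11111

Worklist (5 pops):
  #1 pop 0: in=11001 → 11111 (was 00000); enqueue []
  #2 pop 1: in=11111 → 11111 (was 11001); enqueue [0]
  #3 pop 2: in=11111 → 11111 (was 00000); enqueue [1]
  #4 pop 0: in=11111 → 11111 (no change)
  #5 pop 1: in=11111 → 11111 (no change)

Fixpoint:
  val[0] = 11111
  val[1] = 11111
  val[2] = 11111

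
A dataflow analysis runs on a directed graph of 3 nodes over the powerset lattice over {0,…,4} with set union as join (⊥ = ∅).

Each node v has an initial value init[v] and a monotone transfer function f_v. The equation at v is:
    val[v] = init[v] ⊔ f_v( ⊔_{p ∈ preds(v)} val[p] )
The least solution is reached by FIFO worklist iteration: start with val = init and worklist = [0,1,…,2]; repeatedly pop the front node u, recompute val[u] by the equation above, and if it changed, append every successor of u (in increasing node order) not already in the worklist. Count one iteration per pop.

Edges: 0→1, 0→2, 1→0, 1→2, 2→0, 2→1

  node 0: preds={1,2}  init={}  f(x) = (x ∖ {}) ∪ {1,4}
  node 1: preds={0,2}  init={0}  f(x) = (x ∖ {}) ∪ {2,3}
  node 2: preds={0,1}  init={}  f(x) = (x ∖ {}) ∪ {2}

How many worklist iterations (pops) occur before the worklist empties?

6

Iteration log — 6 steps:
  step 1. node 0  ⊔preds={0}  new={0,1,4}  old={}  +wl: 
  step 2. node 1  ⊔preds={0,1,4}  new={0,1,2,3,4}  old={0}  +wl: 0
  step 3. node 2  ⊔preds={0,1,2,3,4}  new={0,1,2,3,4}  old={}  +wl: 1
  step 4. node 0  ⊔preds={0,1,2,3,4}  new={0,1,2,3,4}  old={0,1,4}  +wl: 2
  step 5. node 1  ⊔preds={0,1,2,3,4}  new={0,1,2,3,4}  stable
  step 6. node 2  ⊔preds={0,1,2,3,4}  new={0,1,2,3,4}  stable

Least fixpoint reached:
  node 0: {0,1,2,3,4}
  node 1: {0,1,2,3,4}
  node 2: {0,1,2,3,4}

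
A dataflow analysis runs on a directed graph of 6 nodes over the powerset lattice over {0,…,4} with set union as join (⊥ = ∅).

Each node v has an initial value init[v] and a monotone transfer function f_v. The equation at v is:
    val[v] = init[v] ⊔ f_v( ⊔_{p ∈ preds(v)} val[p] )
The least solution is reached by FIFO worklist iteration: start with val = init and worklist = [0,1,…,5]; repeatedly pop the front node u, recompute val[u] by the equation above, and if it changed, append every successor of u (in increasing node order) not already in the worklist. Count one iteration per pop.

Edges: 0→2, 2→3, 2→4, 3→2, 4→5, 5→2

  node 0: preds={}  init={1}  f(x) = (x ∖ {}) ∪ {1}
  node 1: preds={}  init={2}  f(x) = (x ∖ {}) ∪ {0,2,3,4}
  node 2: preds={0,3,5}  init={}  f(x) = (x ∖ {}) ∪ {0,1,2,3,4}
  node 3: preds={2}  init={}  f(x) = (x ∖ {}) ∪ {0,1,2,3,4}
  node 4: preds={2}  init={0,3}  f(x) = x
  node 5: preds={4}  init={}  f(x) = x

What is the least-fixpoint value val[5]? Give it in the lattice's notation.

{0,1,2,3,4}

Trace (7 dequeues):
  [1] u=0 | in {} | out {1} | ==
  [2] u=1 | in {} | out {0,2,3,4} | prev {2} | push {}
  [3] u=2 | in {1} | out {0,1,2,3,4} | prev {} | push {}
  [4] u=3 | in {0,1,2,3,4} | out {0,1,2,3,4} | prev {} | push {2}
  [5] u=4 | in {0,1,2,3,4} | out {0,1,2,3,4} | prev {0,3} | push {}
  [6] u=5 | in {0,1,2,3,4} | out {0,1,2,3,4} | prev {} | push {}
  [7] u=2 | in {0,1,2,3,4} | out {0,1,2,3,4} | ==

Converged values:
  [0] {1}
  [1] {0,2,3,4}
  [2] {0,1,2,3,4}
  [3] {0,1,2,3,4}
  [4] {0,1,2,3,4}
  [5] {0,1,2,3,4}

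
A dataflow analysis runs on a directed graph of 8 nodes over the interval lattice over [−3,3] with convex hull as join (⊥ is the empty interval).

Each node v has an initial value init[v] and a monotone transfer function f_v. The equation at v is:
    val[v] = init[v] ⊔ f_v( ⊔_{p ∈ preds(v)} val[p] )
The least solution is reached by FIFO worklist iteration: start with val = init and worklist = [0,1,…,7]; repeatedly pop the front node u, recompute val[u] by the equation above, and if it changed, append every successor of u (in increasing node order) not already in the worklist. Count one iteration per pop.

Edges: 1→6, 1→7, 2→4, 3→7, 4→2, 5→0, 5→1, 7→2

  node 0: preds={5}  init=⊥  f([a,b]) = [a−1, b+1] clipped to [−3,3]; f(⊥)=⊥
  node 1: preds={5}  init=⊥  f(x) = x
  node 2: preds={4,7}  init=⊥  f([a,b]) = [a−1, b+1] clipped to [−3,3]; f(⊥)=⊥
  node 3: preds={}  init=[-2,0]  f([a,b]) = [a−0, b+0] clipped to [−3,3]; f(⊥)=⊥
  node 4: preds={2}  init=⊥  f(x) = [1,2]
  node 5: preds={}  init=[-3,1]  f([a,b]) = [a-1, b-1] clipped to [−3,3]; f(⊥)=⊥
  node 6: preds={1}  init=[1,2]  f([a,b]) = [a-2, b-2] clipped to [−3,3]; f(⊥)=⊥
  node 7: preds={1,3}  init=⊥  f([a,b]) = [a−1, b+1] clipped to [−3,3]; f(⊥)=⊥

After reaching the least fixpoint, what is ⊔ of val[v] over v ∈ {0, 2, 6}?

Trace (10 dequeues):
  [1] u=0 | in [-3,1] | out [-3,2] | prev ⊥ | push {}
  [2] u=1 | in [-3,1] | out [-3,1] | prev ⊥ | push {}
  [3] u=2 | in ⊥ | out ⊥ | ==
  [4] u=3 | in ⊥ | out [-2,0] | ==
  [5] u=4 | in ⊥ | out [1,2] | prev ⊥ | push {2}
  [6] u=5 | in ⊥ | out [-3,1] | ==
  [7] u=6 | in [-3,1] | out [-3,2] | prev [1,2] | push {}
  [8] u=7 | in [-3,1] | out [-3,2] | prev ⊥ | push {}
  [9] u=2 | in [-3,2] | out [-3,3] | prev ⊥ | push {4}
  [10] u=4 | in [-3,3] | out [1,2] | ==

Converged values:
  [0] [-3,2]
  [1] [-3,1]
  [2] [-3,3]
  [3] [-2,0]
  [4] [1,2]
  [5] [-3,1]
  [6] [-3,2]
  [7] [-3,2]

[-3,3]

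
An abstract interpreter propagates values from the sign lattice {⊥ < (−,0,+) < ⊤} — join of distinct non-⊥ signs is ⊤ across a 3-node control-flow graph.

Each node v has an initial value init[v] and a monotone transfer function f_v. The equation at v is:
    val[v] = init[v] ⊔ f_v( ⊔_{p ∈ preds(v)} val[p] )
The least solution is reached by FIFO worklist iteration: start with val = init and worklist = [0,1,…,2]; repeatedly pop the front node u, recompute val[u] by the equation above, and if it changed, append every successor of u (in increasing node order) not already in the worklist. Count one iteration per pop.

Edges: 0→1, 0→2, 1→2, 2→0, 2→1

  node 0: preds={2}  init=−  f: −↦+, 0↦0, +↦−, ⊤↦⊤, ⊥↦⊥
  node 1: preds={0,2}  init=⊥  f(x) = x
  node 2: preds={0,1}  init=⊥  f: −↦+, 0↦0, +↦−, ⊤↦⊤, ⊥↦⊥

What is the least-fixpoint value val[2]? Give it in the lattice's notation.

Worklist (9 pops):
  #1 pop 0: in=⊥ → − (no change)
  #2 pop 1: in=− → − (was ⊥); enqueue []
  #3 pop 2: in=− → + (was ⊥); enqueue [0,1]
  #4 pop 0: in=+ → − (no change)
  #5 pop 1: in=⊤ → ⊤ (was −); enqueue [2]
  #6 pop 2: in=⊤ → ⊤ (was +); enqueue [0,1]
  #7 pop 0: in=⊤ → ⊤ (was −); enqueue [2]
  #8 pop 1: in=⊤ → ⊤ (no change)
  #9 pop 2: in=⊤ → ⊤ (no change)

Fixpoint:
  val[0] = ⊤
  val[1] = ⊤
  val[2] = ⊤

⊤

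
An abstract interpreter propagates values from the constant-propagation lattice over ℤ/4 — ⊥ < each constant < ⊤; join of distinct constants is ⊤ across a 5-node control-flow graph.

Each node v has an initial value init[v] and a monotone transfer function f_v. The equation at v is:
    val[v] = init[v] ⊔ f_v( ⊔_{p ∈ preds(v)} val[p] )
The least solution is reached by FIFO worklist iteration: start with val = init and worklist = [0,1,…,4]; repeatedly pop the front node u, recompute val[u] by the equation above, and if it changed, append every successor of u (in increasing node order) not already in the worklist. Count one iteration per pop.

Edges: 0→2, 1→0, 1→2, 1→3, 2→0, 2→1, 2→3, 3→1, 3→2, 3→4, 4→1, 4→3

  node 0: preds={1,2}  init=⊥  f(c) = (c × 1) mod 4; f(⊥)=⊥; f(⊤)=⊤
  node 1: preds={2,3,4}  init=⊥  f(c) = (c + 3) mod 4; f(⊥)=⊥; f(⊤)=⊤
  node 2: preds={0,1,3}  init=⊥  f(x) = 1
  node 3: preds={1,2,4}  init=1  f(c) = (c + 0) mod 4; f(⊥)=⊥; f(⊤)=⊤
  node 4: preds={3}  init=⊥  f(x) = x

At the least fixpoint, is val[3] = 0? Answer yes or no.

no

Worklist (10 pops):
  #1 pop 0: in=⊥ → ⊥ (no change)
  #2 pop 1: in=1 → 0 (was ⊥); enqueue [0]
  #3 pop 2: in=⊤ → 1 (was ⊥); enqueue [1]
  #4 pop 3: in=⊤ → ⊤ (was 1); enqueue [2]
  #5 pop 4: in=⊤ → ⊤ (was ⊥); enqueue [3]
  #6 pop 0: in=⊤ → ⊤ (was ⊥); enqueue []
  #7 pop 1: in=⊤ → ⊤ (was 0); enqueue [0]
  #8 pop 2: in=⊤ → 1 (no change)
  #9 pop 3: in=⊤ → ⊤ (no change)
  #10 pop 0: in=⊤ → ⊤ (no change)

Fixpoint:
  val[0] = ⊤
  val[1] = ⊤
  val[2] = 1
  val[3] = ⊤
  val[4] = ⊤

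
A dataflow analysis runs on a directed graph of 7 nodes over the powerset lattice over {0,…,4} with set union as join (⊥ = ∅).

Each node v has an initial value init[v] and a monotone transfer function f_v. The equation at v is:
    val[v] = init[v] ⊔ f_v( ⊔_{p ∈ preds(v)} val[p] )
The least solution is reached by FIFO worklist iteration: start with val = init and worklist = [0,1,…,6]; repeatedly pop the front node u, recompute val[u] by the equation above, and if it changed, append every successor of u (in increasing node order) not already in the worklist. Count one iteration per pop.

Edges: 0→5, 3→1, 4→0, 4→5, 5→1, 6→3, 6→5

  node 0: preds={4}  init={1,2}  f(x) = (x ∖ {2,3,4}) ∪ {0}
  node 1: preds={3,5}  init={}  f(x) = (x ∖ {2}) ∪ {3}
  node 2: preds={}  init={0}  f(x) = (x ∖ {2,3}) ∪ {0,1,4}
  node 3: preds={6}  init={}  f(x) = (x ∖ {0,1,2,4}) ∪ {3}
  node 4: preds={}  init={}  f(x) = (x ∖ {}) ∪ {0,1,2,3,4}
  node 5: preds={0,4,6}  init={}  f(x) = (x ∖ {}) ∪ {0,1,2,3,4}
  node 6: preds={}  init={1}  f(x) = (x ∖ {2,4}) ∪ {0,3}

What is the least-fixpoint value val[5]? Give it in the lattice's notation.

{0,1,2,3,4}

Iteration log — 11 steps:
  step 1. node 0  ⊔preds={}  new={0,1,2}  old={1,2}  +wl: 
  step 2. node 1  ⊔preds={}  new={3}  old={}  +wl: 
  step 3. node 2  ⊔preds={}  new={0,1,4}  old={0}  +wl: 
  step 4. node 3  ⊔preds={1}  new={3}  old={}  +wl: 1
  step 5. node 4  ⊔preds={}  new={0,1,2,3,4}  old={}  +wl: 0
  step 6. node 5  ⊔preds={0,1,2,3,4}  new={0,1,2,3,4}  old={}  +wl: 
  step 7. node 6  ⊔preds={}  new={0,1,3}  old={1}  +wl: 3,5
  step 8. node 1  ⊔preds={0,1,2,3,4}  new={0,1,3,4}  old={3}  +wl: 
  step 9. node 0  ⊔preds={0,1,2,3,4}  new={0,1,2}  stable
  step 10. node 3  ⊔preds={0,1,3}  new={3}  stable
  step 11. node 5  ⊔preds={0,1,2,3,4}  new={0,1,2,3,4}  stable

Least fixpoint reached:
  node 0: {0,1,2}
  node 1: {0,1,3,4}
  node 2: {0,1,4}
  node 3: {3}
  node 4: {0,1,2,3,4}
  node 5: {0,1,2,3,4}
  node 6: {0,1,3}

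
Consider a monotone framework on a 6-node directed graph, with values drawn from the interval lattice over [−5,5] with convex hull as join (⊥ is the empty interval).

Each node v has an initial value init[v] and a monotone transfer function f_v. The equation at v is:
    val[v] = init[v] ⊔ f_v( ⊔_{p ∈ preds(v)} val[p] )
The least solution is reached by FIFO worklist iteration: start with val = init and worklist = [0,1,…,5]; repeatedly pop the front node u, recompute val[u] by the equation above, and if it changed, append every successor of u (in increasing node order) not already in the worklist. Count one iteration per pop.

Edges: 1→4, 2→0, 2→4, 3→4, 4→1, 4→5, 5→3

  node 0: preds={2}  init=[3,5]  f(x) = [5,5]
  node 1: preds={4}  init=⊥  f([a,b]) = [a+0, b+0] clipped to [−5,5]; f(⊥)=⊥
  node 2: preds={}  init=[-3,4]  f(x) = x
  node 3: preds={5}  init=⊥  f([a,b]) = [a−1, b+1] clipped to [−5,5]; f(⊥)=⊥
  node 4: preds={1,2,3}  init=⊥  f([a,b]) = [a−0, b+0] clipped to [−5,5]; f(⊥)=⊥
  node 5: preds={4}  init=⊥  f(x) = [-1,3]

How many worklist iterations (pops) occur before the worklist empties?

9

Iteration log — 9 steps:
  step 1. node 0  ⊔preds=[-3,4]  new=[3,5]  stable
  step 2. node 1  ⊔preds=⊥  new=⊥  stable
  step 3. node 2  ⊔preds=⊥  new=[-3,4]  stable
  step 4. node 3  ⊔preds=⊥  new=⊥  stable
  step 5. node 4  ⊔preds=[-3,4]  new=[-3,4]  old=⊥  +wl: 1
  step 6. node 5  ⊔preds=[-3,4]  new=[-1,3]  old=⊥  +wl: 3
  step 7. node 1  ⊔preds=[-3,4]  new=[-3,4]  old=⊥  +wl: 4
  step 8. node 3  ⊔preds=[-1,3]  new=[-2,4]  old=⊥  +wl: 
  step 9. node 4  ⊔preds=[-3,4]  new=[-3,4]  stable

Least fixpoint reached:
  node 0: [3,5]
  node 1: [-3,4]
  node 2: [-3,4]
  node 3: [-2,4]
  node 4: [-3,4]
  node 5: [-1,3]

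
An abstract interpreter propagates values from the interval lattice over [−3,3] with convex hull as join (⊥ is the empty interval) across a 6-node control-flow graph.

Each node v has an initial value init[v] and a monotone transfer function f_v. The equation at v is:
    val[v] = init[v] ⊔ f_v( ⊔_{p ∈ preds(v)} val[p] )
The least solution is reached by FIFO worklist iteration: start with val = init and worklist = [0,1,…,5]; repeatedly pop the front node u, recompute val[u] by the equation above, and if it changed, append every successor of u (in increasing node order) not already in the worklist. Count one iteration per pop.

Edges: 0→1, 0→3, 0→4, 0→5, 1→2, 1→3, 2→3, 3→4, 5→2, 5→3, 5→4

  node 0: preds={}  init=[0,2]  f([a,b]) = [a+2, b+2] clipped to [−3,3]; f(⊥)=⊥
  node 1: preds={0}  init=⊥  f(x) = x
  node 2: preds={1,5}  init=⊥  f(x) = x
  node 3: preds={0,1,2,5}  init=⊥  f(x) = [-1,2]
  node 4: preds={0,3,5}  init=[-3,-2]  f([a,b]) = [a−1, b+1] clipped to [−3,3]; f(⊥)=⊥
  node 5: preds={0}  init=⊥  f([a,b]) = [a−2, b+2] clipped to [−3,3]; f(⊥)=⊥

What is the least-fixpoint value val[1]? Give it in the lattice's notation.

[0,2]

Worklist (9 pops):
  #1 pop 0: in=⊥ → [0,2] (no change)
  #2 pop 1: in=[0,2] → [0,2] (was ⊥); enqueue []
  #3 pop 2: in=[0,2] → [0,2] (was ⊥); enqueue []
  #4 pop 3: in=[0,2] → [-1,2] (was ⊥); enqueue []
  #5 pop 4: in=[-1,2] → [-3,3] (was [-3,-2]); enqueue []
  #6 pop 5: in=[0,2] → [-2,3] (was ⊥); enqueue [2,3,4]
  #7 pop 2: in=[-2,3] → [-2,3] (was [0,2]); enqueue []
  #8 pop 3: in=[-2,3] → [-1,2] (no change)
  #9 pop 4: in=[-2,3] → [-3,3] (no change)

Fixpoint:
  val[0] = [0,2]
  val[1] = [0,2]
  val[2] = [-2,3]
  val[3] = [-1,2]
  val[4] = [-3,3]
  val[5] = [-2,3]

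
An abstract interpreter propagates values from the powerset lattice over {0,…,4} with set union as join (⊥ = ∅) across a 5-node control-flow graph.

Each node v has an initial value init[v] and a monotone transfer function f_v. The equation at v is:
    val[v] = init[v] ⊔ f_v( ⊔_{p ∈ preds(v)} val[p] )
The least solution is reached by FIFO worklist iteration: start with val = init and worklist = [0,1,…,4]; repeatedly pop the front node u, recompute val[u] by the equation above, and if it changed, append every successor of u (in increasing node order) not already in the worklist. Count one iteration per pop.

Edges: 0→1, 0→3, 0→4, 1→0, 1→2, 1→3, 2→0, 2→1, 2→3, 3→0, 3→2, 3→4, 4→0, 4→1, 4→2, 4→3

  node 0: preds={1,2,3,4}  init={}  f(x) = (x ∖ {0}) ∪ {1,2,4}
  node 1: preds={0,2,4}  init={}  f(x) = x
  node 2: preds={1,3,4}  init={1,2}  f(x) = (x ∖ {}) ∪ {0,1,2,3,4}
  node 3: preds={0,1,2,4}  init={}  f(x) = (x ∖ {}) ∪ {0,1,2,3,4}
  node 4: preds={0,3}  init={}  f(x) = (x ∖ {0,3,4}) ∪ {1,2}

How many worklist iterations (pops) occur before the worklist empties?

Trace (11 dequeues):
  [1] u=0 | in {1,2} | out {1,2,4} | prev {} | push {}
  [2] u=1 | in {1,2,4} | out {1,2,4} | prev {} | push {0}
  [3] u=2 | in {1,2,4} | out {0,1,2,3,4} | prev {1,2} | push {1}
  [4] u=3 | in {0,1,2,3,4} | out {0,1,2,3,4} | prev {} | push {2}
  [5] u=4 | in {0,1,2,3,4} | out {1,2} | prev {} | push {3}
  [6] u=0 | in {0,1,2,3,4} | out {1,2,3,4} | prev {1,2,4} | push {4}
  [7] u=1 | in {0,1,2,3,4} | out {0,1,2,3,4} | prev {1,2,4} | push {0}
  [8] u=2 | in {0,1,2,3,4} | out {0,1,2,3,4} | ==
  [9] u=3 | in {0,1,2,3,4} | out {0,1,2,3,4} | ==
  [10] u=4 | in {0,1,2,3,4} | out {1,2} | ==
  [11] u=0 | in {0,1,2,3,4} | out {1,2,3,4} | ==

Converged values:
  [0] {1,2,3,4}
  [1] {0,1,2,3,4}
  [2] {0,1,2,3,4}
  [3] {0,1,2,3,4}
  [4] {1,2}

11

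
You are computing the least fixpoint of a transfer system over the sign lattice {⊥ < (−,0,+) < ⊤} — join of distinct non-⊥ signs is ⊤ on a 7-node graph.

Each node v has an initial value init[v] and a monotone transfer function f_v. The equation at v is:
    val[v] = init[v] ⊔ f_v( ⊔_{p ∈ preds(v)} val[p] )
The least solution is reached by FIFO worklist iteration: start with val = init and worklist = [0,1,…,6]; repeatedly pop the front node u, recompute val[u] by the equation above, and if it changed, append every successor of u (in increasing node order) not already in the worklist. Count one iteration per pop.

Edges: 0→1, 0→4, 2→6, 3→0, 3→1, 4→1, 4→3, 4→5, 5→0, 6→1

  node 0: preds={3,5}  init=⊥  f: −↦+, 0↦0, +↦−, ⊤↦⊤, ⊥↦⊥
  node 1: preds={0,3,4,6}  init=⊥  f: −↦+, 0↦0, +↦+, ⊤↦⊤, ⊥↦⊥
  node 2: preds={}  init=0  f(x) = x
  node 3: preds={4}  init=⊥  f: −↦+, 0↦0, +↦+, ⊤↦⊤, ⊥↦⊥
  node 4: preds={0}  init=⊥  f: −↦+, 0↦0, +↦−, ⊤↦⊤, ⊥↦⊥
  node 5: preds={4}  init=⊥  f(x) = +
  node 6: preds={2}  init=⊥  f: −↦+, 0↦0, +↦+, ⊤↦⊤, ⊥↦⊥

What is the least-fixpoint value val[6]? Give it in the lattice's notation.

Iteration log — 15 steps:
  step 1. node 0  ⊔preds=⊥  new=⊥  stable
  step 2. node 1  ⊔preds=⊥  new=⊥  stable
  step 3. node 2  ⊔preds=⊥  new=0  stable
  step 4. node 3  ⊔preds=⊥  new=⊥  stable
  step 5. node 4  ⊔preds=⊥  new=⊥  stable
  step 6. node 5  ⊔preds=⊥  new=+  old=⊥  +wl: 0
  step 7. node 6  ⊔preds=0  new=0  old=⊥  +wl: 1
  step 8. node 0  ⊔preds=+  new=−  old=⊥  +wl: 4
  step 9. node 1  ⊔preds=⊤  new=⊤  old=⊥  +wl: 
  step 10. node 4  ⊔preds=−  new=+  old=⊥  +wl: 1,3,5
  step 11. node 1  ⊔preds=⊤  new=⊤  stable
  step 12. node 3  ⊔preds=+  new=+  old=⊥  +wl: 0,1
  step 13. node 5  ⊔preds=+  new=+  stable
  step 14. node 0  ⊔preds=+  new=−  stable
  step 15. node 1  ⊔preds=⊤  new=⊤  stable

Least fixpoint reached:
  node 0: −
  node 1: ⊤
  node 2: 0
  node 3: +
  node 4: +
  node 5: +
  node 6: 0

0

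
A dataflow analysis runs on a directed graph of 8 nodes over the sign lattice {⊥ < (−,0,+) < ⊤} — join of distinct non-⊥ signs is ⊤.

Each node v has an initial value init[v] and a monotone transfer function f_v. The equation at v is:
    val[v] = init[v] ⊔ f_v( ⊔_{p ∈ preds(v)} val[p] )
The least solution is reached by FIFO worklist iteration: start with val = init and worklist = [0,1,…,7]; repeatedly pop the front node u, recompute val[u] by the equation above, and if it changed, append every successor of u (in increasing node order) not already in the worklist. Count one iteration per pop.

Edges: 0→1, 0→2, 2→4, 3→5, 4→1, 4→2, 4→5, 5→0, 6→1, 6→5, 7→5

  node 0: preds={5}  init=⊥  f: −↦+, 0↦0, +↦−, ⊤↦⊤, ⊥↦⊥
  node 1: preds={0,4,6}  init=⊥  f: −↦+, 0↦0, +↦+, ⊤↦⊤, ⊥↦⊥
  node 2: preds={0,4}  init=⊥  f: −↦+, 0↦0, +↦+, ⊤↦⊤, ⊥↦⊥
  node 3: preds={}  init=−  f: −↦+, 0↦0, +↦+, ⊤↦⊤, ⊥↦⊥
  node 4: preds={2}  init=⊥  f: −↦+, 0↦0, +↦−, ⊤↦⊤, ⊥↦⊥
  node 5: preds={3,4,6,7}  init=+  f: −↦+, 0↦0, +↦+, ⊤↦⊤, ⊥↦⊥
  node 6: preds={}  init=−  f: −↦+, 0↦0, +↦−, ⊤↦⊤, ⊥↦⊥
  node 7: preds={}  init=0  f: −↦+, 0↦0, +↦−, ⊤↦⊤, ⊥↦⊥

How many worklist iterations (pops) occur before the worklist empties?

17

Trace (17 dequeues):
  [1] u=0 | in + | out − | prev ⊥ | push {}
  [2] u=1 | in − | out + | prev ⊥ | push {}
  [3] u=2 | in − | out + | prev ⊥ | push {}
  [4] u=3 | in ⊥ | out − | ==
  [5] u=4 | in + | out − | prev ⊥ | push {1,2}
  [6] u=5 | in ⊤ | out ⊤ | prev + | push {0}
  [7] u=6 | in ⊥ | out − | ==
  [8] u=7 | in ⊥ | out 0 | ==
  [9] u=1 | in − | out + | ==
  [10] u=2 | in − | out + | ==
  [11] u=0 | in ⊤ | out ⊤ | prev − | push {1,2}
  [12] u=1 | in ⊤ | out ⊤ | prev + | push {}
  [13] u=2 | in ⊤ | out ⊤ | prev + | push {4}
  [14] u=4 | in ⊤ | out ⊤ | prev − | push {1,2,5}
  [15] u=1 | in ⊤ | out ⊤ | ==
  [16] u=2 | in ⊤ | out ⊤ | ==
  [17] u=5 | in ⊤ | out ⊤ | ==

Converged values:
  [0] ⊤
  [1] ⊤
  [2] ⊤
  [3] −
  [4] ⊤
  [5] ⊤
  [6] −
  [7] 0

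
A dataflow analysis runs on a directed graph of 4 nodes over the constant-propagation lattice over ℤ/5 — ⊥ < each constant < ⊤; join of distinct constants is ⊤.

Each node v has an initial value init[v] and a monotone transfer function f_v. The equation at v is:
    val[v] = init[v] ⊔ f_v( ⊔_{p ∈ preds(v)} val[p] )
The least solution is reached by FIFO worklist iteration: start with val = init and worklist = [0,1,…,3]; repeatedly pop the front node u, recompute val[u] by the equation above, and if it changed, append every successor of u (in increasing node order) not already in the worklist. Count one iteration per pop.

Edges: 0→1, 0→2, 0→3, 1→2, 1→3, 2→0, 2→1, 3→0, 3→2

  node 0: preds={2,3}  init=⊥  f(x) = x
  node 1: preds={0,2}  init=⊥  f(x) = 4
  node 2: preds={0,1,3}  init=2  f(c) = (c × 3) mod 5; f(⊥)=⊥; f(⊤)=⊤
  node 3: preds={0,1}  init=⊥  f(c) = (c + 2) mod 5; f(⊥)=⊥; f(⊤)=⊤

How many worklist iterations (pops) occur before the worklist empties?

8

Trace (8 dequeues):
  [1] u=0 | in 2 | out 2 | prev ⊥ | push {}
  [2] u=1 | in 2 | out 4 | prev ⊥ | push {}
  [3] u=2 | in ⊤ | out ⊤ | prev 2 | push {0,1}
  [4] u=3 | in ⊤ | out ⊤ | prev ⊥ | push {2}
  [5] u=0 | in ⊤ | out ⊤ | prev 2 | push {3}
  [6] u=1 | in ⊤ | out 4 | ==
  [7] u=2 | in ⊤ | out ⊤ | ==
  [8] u=3 | in ⊤ | out ⊤ | ==

Converged values:
  [0] ⊤
  [1] 4
  [2] ⊤
  [3] ⊤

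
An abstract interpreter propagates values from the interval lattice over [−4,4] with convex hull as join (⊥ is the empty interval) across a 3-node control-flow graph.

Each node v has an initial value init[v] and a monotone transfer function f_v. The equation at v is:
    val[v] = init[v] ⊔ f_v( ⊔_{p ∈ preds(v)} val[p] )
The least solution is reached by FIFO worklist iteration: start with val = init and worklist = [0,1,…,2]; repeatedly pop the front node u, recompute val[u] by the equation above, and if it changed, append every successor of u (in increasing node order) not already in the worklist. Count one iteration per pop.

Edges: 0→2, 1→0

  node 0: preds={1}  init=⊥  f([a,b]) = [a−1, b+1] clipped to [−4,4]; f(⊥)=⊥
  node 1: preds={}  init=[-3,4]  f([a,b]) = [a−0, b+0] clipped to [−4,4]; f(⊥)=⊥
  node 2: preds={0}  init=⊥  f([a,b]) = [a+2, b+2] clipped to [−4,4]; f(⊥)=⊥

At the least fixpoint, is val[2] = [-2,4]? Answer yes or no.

yes

Trace (3 dequeues):
  [1] u=0 | in [-3,4] | out [-4,4] | prev ⊥ | push {}
  [2] u=1 | in ⊥ | out [-3,4] | ==
  [3] u=2 | in [-4,4] | out [-2,4] | prev ⊥ | push {}

Converged values:
  [0] [-4,4]
  [1] [-3,4]
  [2] [-2,4]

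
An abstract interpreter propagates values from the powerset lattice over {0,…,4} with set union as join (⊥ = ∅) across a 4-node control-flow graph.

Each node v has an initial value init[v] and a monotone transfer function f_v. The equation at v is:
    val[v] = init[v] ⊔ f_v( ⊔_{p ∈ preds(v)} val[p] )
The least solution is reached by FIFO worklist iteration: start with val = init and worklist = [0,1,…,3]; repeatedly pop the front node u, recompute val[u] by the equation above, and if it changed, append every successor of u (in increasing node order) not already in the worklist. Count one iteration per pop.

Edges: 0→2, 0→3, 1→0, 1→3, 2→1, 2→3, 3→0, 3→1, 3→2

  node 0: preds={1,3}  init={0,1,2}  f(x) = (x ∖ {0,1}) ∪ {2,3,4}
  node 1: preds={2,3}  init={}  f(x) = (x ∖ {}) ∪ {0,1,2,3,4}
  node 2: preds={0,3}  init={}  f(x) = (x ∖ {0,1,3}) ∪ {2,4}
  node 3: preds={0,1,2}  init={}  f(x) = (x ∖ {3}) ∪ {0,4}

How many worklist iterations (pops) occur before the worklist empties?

Trace (7 dequeues):
  [1] u=0 | in {} | out {0,1,2,3,4} | prev {0,1,2} | push {}
  [2] u=1 | in {} | out {0,1,2,3,4} | prev {} | push {0}
  [3] u=2 | in {0,1,2,3,4} | out {2,4} | prev {} | push {1}
  [4] u=3 | in {0,1,2,3,4} | out {0,1,2,4} | prev {} | push {2}
  [5] u=0 | in {0,1,2,3,4} | out {0,1,2,3,4} | ==
  [6] u=1 | in {0,1,2,4} | out {0,1,2,3,4} | ==
  [7] u=2 | in {0,1,2,3,4} | out {2,4} | ==

Converged values:
  [0] {0,1,2,3,4}
  [1] {0,1,2,3,4}
  [2] {2,4}
  [3] {0,1,2,4}

7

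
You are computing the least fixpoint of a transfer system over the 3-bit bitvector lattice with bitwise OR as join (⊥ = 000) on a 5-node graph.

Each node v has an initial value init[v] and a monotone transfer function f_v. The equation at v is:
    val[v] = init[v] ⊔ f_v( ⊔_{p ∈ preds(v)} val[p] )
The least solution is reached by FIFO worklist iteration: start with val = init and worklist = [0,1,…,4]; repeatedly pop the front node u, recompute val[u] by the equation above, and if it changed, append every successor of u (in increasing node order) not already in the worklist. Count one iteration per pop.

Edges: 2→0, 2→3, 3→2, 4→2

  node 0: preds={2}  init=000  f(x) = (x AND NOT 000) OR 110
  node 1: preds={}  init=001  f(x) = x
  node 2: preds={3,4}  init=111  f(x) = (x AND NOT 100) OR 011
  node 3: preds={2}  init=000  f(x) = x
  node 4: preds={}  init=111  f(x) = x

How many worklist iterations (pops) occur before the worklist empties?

Iteration log — 6 steps:
  step 1. node 0  ⊔preds=111  new=111  old=000  +wl: 
  step 2. node 1  ⊔preds=000  new=001  stable
  step 3. node 2  ⊔preds=111  new=111  stable
  step 4. node 3  ⊔preds=111  new=111  old=000  +wl: 2
  step 5. node 4  ⊔preds=000  new=111  stable
  step 6. node 2  ⊔preds=111  new=111  stable

Least fixpoint reached:
  node 0: 111
  node 1: 001
  node 2: 111
  node 3: 111
  node 4: 111

6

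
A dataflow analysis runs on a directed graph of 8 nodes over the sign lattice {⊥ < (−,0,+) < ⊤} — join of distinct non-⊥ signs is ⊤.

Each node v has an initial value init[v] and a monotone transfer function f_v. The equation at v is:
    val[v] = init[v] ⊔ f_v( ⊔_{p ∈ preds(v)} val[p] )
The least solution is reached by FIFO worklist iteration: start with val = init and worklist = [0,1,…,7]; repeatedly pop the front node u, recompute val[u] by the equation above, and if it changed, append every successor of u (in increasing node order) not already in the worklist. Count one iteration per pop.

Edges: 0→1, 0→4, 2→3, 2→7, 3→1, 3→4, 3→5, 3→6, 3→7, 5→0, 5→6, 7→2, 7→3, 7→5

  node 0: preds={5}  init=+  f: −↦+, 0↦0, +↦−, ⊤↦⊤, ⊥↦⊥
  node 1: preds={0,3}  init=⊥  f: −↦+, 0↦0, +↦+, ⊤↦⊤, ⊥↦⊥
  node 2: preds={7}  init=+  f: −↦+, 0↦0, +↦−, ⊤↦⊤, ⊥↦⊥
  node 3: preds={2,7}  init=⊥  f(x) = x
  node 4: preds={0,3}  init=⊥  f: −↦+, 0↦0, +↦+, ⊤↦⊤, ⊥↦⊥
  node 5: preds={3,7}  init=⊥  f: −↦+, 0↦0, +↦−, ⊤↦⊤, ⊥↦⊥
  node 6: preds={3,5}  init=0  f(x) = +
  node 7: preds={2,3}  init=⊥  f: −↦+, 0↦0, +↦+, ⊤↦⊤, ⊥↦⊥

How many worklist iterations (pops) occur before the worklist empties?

23

Trace (23 dequeues):
  [1] u=0 | in ⊥ | out + | ==
  [2] u=1 | in + | out + | prev ⊥ | push {}
  [3] u=2 | in ⊥ | out + | ==
  [4] u=3 | in + | out + | prev ⊥ | push {1}
  [5] u=4 | in + | out + | prev ⊥ | push {}
  [6] u=5 | in + | out − | prev ⊥ | push {0}
  [7] u=6 | in ⊤ | out ⊤ | prev 0 | push {}
  [8] u=7 | in + | out + | prev ⊥ | push {2,3,5}
  [9] u=1 | in + | out + | ==
  [10] u=0 | in − | out + | ==
  [11] u=2 | in + | out ⊤ | prev + | push {7}
  [12] u=3 | in ⊤ | out ⊤ | prev + | push {1,4,6}
  [13] u=5 | in ⊤ | out ⊤ | prev − | push {0}
  [14] u=7 | in ⊤ | out ⊤ | prev + | push {2,3,5}
  [15] u=1 | in ⊤ | out ⊤ | prev + | push {}
  [16] u=4 | in ⊤ | out ⊤ | prev + | push {}
  [17] u=6 | in ⊤ | out ⊤ | ==
  [18] u=0 | in ⊤ | out ⊤ | prev + | push {1,4}
  [19] u=2 | in ⊤ | out ⊤ | ==
  [20] u=3 | in ⊤ | out ⊤ | ==
  [21] u=5 | in ⊤ | out ⊤ | ==
  [22] u=1 | in ⊤ | out ⊤ | ==
  [23] u=4 | in ⊤ | out ⊤ | ==

Converged values:
  [0] ⊤
  [1] ⊤
  [2] ⊤
  [3] ⊤
  [4] ⊤
  [5] ⊤
  [6] ⊤
  [7] ⊤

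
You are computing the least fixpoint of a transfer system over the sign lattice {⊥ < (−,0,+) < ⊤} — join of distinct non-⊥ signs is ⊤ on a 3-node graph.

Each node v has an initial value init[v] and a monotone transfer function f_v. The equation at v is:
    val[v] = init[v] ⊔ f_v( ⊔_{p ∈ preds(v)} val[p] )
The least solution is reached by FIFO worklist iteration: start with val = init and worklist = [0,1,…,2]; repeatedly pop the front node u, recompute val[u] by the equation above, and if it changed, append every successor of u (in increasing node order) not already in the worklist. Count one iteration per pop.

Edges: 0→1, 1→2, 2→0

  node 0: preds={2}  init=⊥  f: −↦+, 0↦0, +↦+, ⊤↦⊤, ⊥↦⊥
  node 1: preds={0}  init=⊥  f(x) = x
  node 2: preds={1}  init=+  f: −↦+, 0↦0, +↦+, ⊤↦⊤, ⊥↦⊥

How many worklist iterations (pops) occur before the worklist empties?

3

Worklist (3 pops):
  #1 pop 0: in=+ → + (was ⊥); enqueue []
  #2 pop 1: in=+ → + (was ⊥); enqueue []
  #3 pop 2: in=+ → + (no change)

Fixpoint:
  val[0] = +
  val[1] = +
  val[2] = +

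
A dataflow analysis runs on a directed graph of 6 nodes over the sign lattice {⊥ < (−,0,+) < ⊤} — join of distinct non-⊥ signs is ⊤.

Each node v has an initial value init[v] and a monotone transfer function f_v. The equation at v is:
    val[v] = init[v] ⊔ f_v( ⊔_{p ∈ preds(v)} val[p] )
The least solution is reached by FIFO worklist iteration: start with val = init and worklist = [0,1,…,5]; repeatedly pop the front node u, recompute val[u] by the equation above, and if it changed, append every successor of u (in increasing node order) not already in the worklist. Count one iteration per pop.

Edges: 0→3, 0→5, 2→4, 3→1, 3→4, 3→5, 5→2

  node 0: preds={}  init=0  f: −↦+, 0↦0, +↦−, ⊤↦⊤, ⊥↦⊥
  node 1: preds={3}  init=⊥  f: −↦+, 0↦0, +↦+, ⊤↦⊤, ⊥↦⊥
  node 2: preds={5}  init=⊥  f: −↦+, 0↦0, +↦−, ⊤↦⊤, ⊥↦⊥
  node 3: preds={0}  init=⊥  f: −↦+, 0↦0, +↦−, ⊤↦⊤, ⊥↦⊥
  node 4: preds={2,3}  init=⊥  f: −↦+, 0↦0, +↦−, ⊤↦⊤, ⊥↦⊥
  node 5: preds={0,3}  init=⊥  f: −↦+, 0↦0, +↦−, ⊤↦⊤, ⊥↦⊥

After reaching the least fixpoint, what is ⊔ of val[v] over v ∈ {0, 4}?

0

Worklist (9 pops):
  #1 pop 0: in=⊥ → 0 (no change)
  #2 pop 1: in=⊥ → ⊥ (no change)
  #3 pop 2: in=⊥ → ⊥ (no change)
  #4 pop 3: in=0 → 0 (was ⊥); enqueue [1]
  #5 pop 4: in=0 → 0 (was ⊥); enqueue []
  #6 pop 5: in=0 → 0 (was ⊥); enqueue [2]
  #7 pop 1: in=0 → 0 (was ⊥); enqueue []
  #8 pop 2: in=0 → 0 (was ⊥); enqueue [4]
  #9 pop 4: in=0 → 0 (no change)

Fixpoint:
  val[0] = 0
  val[1] = 0
  val[2] = 0
  val[3] = 0
  val[4] = 0
  val[5] = 0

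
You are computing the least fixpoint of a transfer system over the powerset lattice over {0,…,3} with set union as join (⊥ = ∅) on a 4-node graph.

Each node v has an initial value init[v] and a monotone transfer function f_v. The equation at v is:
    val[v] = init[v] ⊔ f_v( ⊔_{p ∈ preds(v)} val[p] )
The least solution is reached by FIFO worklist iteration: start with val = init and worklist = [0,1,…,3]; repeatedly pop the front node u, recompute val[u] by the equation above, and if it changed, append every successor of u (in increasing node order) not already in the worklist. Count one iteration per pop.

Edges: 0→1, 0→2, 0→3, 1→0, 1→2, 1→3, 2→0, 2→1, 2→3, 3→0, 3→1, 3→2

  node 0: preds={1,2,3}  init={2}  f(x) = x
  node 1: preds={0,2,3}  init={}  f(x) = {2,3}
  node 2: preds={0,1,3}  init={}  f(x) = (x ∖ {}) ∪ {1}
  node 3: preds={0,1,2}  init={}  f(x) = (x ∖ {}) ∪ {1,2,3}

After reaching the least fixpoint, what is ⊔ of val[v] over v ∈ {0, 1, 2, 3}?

{1,2,3}

Worklist (8 pops):
  #1 pop 0: in={} → {2} (no change)
  #2 pop 1: in={2} → {2,3} (was {}); enqueue [0]
  #3 pop 2: in={2,3} → {1,2,3} (was {}); enqueue [1]
  #4 pop 3: in={1,2,3} → {1,2,3} (was {}); enqueue [2]
  #5 pop 0: in={1,2,3} → {1,2,3} (was {2}); enqueue [3]
  #6 pop 1: in={1,2,3} → {2,3} (no change)
  #7 pop 2: in={1,2,3} → {1,2,3} (no change)
  #8 pop 3: in={1,2,3} → {1,2,3} (no change)

Fixpoint:
  val[0] = {1,2,3}
  val[1] = {2,3}
  val[2] = {1,2,3}
  val[3] = {1,2,3}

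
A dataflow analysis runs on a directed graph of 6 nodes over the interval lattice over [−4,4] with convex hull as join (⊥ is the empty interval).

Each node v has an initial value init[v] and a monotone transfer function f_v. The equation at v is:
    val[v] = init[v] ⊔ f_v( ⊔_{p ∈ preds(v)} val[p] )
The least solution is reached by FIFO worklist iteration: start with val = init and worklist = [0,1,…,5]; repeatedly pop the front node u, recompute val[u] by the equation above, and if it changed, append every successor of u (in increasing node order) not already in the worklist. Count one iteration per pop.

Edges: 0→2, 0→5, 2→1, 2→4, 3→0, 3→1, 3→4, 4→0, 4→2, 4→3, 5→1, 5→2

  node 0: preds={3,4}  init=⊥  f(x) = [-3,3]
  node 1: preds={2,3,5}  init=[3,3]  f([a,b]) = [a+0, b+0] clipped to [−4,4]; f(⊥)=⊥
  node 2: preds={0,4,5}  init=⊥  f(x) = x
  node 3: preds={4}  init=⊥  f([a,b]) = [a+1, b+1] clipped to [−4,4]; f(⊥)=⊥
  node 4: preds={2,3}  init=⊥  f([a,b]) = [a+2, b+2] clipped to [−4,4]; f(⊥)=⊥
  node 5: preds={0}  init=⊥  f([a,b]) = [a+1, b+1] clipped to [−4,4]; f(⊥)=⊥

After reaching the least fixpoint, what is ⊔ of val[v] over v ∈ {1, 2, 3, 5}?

Worklist (13 pops):
  #1 pop 0: in=⊥ → [-3,3] (was ⊥); enqueue []
  #2 pop 1: in=⊥ → [3,3] (no change)
  #3 pop 2: in=[-3,3] → [-3,3] (was ⊥); enqueue [1]
  #4 pop 3: in=⊥ → ⊥ (no change)
  #5 pop 4: in=[-3,3] → [-1,4] (was ⊥); enqueue [0,2,3]
  #6 pop 5: in=[-3,3] → [-2,4] (was ⊥); enqueue []
  #7 pop 1: in=[-3,4] → [-3,4] (was [3,3]); enqueue []
  #8 pop 0: in=[-1,4] → [-3,3] (no change)
  #9 pop 2: in=[-3,4] → [-3,4] (was [-3,3]); enqueue [1,4]
  #10 pop 3: in=[-1,4] → [0,4] (was ⊥); enqueue [0]
  #11 pop 1: in=[-3,4] → [-3,4] (no change)
  #12 pop 4: in=[-3,4] → [-1,4] (no change)
  #13 pop 0: in=[-1,4] → [-3,3] (no change)

Fixpoint:
  val[0] = [-3,3]
  val[1] = [-3,4]
  val[2] = [-3,4]
  val[3] = [0,4]
  val[4] = [-1,4]
  val[5] = [-2,4]

[-3,4]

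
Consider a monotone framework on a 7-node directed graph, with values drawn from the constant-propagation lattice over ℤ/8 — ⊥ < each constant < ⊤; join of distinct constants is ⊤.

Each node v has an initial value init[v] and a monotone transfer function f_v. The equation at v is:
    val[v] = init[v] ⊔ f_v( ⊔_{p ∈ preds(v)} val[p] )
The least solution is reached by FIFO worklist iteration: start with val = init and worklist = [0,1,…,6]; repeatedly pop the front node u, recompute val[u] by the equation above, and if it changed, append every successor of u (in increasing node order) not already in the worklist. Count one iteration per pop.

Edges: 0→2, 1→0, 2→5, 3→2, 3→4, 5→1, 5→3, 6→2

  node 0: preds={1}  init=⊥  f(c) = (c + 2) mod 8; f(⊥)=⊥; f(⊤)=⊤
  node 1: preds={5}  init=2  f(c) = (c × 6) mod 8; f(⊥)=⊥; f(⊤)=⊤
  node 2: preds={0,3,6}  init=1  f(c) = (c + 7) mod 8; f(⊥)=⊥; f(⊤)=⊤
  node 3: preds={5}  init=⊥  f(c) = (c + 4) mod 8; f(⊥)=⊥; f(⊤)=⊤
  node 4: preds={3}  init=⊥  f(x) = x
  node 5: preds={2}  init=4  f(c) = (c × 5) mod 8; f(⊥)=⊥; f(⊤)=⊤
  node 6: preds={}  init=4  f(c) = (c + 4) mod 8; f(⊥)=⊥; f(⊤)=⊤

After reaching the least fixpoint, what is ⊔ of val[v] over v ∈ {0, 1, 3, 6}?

⊤

Worklist (13 pops):
  #1 pop 0: in=2 → 4 (was ⊥); enqueue []
  #2 pop 1: in=4 → ⊤ (was 2); enqueue [0]
  #3 pop 2: in=4 → ⊤ (was 1); enqueue []
  #4 pop 3: in=4 → 0 (was ⊥); enqueue [2]
  #5 pop 4: in=0 → 0 (was ⊥); enqueue []
  #6 pop 5: in=⊤ → ⊤ (was 4); enqueue [1,3]
  #7 pop 6: in=⊥ → 4 (no change)
  #8 pop 0: in=⊤ → ⊤ (was 4); enqueue []
  #9 pop 2: in=⊤ → ⊤ (no change)
  #10 pop 1: in=⊤ → ⊤ (no change)
  #11 pop 3: in=⊤ → ⊤ (was 0); enqueue [2,4]
  #12 pop 2: in=⊤ → ⊤ (no change)
  #13 pop 4: in=⊤ → ⊤ (was 0); enqueue []

Fixpoint:
  val[0] = ⊤
  val[1] = ⊤
  val[2] = ⊤
  val[3] = ⊤
  val[4] = ⊤
  val[5] = ⊤
  val[6] = 4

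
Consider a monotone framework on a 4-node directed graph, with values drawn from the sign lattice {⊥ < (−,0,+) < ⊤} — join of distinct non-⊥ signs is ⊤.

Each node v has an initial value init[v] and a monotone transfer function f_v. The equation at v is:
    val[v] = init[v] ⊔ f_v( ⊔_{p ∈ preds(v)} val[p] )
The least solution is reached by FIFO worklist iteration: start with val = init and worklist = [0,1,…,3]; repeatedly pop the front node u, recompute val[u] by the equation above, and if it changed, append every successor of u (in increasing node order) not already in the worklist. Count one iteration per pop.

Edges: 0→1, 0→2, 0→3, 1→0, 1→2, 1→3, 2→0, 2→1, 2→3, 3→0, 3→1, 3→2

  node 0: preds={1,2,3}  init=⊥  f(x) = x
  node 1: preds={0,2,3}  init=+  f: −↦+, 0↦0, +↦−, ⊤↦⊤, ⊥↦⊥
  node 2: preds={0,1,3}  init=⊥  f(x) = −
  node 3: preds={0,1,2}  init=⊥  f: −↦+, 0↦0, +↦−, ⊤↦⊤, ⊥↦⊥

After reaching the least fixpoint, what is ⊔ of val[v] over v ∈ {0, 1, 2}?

Worklist (8 pops):
  #1 pop 0: in=+ → + (was ⊥); enqueue []
  #2 pop 1: in=+ → ⊤ (was +); enqueue [0]
  #3 pop 2: in=⊤ → − (was ⊥); enqueue [1]
  #4 pop 3: in=⊤ → ⊤ (was ⊥); enqueue [2]
  #5 pop 0: in=⊤ → ⊤ (was +); enqueue [3]
  #6 pop 1: in=⊤ → ⊤ (no change)
  #7 pop 2: in=⊤ → − (no change)
  #8 pop 3: in=⊤ → ⊤ (no change)

Fixpoint:
  val[0] = ⊤
  val[1] = ⊤
  val[2] = −
  val[3] = ⊤

⊤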